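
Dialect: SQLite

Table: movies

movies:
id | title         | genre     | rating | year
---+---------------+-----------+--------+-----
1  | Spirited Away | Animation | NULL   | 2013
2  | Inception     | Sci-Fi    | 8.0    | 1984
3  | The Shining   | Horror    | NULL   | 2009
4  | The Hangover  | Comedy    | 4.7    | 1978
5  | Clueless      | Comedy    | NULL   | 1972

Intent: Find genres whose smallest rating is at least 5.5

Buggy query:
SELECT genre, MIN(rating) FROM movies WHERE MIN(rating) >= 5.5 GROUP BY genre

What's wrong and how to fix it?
Bug: Aggregates like MIN are computed per group after WHERE runs

Fix: Replace WHERE with HAVING after the GROUP BY

Corrected query:
SELECT genre, MIN(rating) FROM movies GROUP BY genre HAVING MIN(rating) >= 5.5

Result:
genre  | MIN(rating)
-------+------------
Sci-Fi | 8          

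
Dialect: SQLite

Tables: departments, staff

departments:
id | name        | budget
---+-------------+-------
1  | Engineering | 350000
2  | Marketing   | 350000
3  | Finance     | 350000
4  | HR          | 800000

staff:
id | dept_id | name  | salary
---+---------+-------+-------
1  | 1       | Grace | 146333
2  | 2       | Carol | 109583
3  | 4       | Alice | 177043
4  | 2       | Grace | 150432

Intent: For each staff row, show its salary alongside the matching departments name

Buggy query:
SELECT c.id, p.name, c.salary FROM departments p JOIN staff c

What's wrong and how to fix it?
Bug: JOIN with no ON clause produces a cartesian product; every staff row pairs with every departments row

Fix: Specify the join condition linking the foreign key to the parent id

Corrected query:
SELECT c.id, p.name, c.salary FROM departments p JOIN staff c ON c.dept_id = p.id

Result:
id | name        | salary
---+-------------+-------
1  | Engineering | 146333
2  | Marketing   | 109583
3  | HR          | 177043
4  | Marketing   | 150432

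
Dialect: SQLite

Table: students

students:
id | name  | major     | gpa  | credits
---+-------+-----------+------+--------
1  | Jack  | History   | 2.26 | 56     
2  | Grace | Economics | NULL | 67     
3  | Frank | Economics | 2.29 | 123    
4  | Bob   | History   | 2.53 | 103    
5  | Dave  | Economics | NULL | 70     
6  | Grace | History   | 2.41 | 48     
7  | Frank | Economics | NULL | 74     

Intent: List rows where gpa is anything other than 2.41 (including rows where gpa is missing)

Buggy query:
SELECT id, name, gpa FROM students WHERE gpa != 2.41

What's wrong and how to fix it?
Bug: Inequality against NULL is unknown, not true; rows with NULL are dropped

Fix: Add an explicit OR gpa IS NULL to include the missing-value rows

Corrected query:
SELECT id, name, gpa FROM students WHERE gpa != 2.41 OR gpa IS NULL

Result:
id | name  | gpa 
---+-------+-----
1  | Jack  | 2.26
2  | Grace | NULL
3  | Frank | 2.29
4  | Bob   | 2.53
5  | Dave  | NULL
7  | Frank | NULL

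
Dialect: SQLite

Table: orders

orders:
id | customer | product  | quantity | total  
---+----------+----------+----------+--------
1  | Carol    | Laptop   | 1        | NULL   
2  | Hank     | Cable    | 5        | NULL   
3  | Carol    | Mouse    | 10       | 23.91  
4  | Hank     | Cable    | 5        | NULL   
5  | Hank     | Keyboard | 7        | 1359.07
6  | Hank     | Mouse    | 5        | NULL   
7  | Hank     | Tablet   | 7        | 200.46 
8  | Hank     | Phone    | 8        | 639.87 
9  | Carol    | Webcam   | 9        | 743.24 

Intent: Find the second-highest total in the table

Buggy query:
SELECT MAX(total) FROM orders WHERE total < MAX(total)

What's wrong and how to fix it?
Bug: The inner MAX is an aggregate inside WHERE, which is not allowed

Fix: Put the inner MAX in a scalar subquery

Corrected query:
SELECT MAX(total) FROM orders WHERE total < (SELECT MAX(total) FROM orders)

Result:
MAX(total)
----------
743.24    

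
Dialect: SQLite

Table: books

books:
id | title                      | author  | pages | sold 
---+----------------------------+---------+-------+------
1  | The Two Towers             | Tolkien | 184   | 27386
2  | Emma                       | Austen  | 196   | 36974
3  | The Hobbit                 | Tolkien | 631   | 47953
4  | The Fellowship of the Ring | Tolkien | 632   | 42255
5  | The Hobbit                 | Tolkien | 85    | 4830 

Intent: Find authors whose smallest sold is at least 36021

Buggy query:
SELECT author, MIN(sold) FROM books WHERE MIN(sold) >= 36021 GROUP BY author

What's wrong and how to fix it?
Bug: MIN() in WHERE is a misuse of aggregate

Fix: Use HAVING for the per-group MIN condition

Corrected query:
SELECT author, MIN(sold) FROM books GROUP BY author HAVING MIN(sold) >= 36021

Result:
author | MIN(sold)
-------+----------
Austen | 36974    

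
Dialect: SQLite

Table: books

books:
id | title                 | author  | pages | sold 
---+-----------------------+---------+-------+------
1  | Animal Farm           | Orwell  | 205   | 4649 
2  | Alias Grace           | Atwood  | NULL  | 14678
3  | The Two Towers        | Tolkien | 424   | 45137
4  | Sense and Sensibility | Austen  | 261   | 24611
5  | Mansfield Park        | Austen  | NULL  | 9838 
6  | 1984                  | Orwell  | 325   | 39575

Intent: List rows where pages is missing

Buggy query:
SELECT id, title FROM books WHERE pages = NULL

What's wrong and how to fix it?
Bug: '= NULL' is always unknown in SQL three-valued logic, so no rows match

Fix: Replace '= NULL' with 'IS NULL'

Corrected query:
SELECT id, title FROM books WHERE pages IS NULL

Result:
id | title         
---+---------------
2  | Alias Grace   
5  | Mansfield Park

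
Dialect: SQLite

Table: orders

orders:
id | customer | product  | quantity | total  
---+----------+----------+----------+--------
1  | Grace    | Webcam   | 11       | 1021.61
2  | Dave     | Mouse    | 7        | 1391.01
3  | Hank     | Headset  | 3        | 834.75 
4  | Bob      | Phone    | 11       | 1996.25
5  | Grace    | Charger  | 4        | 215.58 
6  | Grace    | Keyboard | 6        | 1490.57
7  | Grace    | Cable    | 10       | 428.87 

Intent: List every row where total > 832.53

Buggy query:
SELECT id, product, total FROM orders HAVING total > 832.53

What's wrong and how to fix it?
Bug: This is a non-aggregate query (no GROUP BY, no aggregates), so in SQLite the HAVING clause is invalid here; a row-level condition belongs in WHERE

Fix: Replace HAVING with WHERE since the condition applies to individual rows

Corrected query:
SELECT id, product, total FROM orders WHERE total > 832.53

Result:
id | product  | total  
---+----------+--------
1  | Webcam   | 1021.61
2  | Mouse    | 1391.01
3  | Headset  | 834.75 
4  | Phone    | 1996.25
6  | Keyboard | 1490.57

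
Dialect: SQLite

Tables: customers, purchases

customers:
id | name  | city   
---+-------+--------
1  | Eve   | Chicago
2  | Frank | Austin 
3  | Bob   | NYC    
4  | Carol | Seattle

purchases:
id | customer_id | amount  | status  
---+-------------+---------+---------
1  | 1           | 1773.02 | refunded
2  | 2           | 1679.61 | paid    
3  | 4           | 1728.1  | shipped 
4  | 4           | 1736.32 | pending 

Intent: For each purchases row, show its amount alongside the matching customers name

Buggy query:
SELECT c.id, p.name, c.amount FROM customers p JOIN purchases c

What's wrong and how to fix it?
Bug: JOIN with no ON clause produces a cartesian product; every purchases row pairs with every customers row

Fix: Specify the join condition linking the foreign key to the parent id

Corrected query:
SELECT c.id, p.name, c.amount FROM customers p JOIN purchases c ON c.customer_id = p.id

Result:
id | name  | amount 
---+-------+--------
1  | Eve   | 1773.02
2  | Frank | 1679.61
3  | Carol | 1728.1 
4  | Carol | 1736.32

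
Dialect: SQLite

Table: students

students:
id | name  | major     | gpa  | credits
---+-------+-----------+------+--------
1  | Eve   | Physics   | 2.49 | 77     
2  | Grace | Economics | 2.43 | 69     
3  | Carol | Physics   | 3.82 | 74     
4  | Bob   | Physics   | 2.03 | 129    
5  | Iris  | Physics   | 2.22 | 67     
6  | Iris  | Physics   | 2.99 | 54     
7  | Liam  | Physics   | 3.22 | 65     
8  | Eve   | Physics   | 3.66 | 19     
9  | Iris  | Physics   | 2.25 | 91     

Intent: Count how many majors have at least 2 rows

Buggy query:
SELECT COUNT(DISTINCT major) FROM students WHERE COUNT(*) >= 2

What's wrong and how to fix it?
Bug: WHERE filters individual rows, not groups, so a group-level COUNT is invalid there

Fix: Use a subquery that GROUPs and filters with HAVING, then count its rows

Corrected query:
SELECT COUNT(*) FROM (SELECT major FROM students GROUP BY major HAVING COUNT(*) >= 2)

Result:
COUNT(*)
--------
1       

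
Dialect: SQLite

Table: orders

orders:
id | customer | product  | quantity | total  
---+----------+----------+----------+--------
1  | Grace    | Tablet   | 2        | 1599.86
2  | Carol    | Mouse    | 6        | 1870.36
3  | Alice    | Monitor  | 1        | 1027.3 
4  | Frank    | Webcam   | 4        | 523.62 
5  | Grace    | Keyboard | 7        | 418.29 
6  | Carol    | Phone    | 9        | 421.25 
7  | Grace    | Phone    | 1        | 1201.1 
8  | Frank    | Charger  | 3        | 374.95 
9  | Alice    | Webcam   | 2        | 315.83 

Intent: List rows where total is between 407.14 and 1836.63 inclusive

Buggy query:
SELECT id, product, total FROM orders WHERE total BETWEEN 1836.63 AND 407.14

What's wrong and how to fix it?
Bug: The bounds are reversed; BETWEEN a AND b requires a <= b to match anything

Fix: Swap the bounds so the smaller value comes first

Corrected query:
SELECT id, product, total FROM orders WHERE total BETWEEN 407.14 AND 1836.63

Result:
id | product  | total  
---+----------+--------
1  | Tablet   | 1599.86
3  | Monitor  | 1027.3 
4  | Webcam   | 523.62 
5  | Keyboard | 418.29 
6  | Phone    | 421.25 
7  | Phone    | 1201.1 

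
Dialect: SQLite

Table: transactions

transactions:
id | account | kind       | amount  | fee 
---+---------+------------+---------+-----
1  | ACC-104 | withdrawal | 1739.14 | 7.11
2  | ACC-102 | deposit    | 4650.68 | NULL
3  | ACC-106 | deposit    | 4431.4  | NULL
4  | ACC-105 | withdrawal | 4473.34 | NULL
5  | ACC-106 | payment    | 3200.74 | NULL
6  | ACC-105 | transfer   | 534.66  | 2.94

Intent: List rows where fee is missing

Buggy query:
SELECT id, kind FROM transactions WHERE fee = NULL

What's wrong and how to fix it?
Bug: Comparing to NULL with '=' never matches; NULL = NULL is unknown, not true

Fix: Use IS NULL to test for NULL

Corrected query:
SELECT id, kind FROM transactions WHERE fee IS NULL

Result:
id | kind      
---+-----------
2  | deposit   
3  | deposit   
4  | withdrawal
5  | payment   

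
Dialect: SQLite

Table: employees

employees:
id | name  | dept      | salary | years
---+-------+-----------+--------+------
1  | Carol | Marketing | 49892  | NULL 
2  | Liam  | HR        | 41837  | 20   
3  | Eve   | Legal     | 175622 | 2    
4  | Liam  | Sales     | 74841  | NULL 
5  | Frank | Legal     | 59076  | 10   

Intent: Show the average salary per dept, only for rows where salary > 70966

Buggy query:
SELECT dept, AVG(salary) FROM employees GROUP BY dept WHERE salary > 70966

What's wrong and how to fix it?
Bug: Row-level WHERE must come before GROUP BY in the clause order

Fix: Place WHERE between FROM and GROUP BY

Corrected query:
SELECT dept, AVG(salary) FROM employees WHERE salary > 70966 GROUP BY dept

Result:
dept  | AVG(salary)
------+------------
Legal | 175622     
Sales | 74841      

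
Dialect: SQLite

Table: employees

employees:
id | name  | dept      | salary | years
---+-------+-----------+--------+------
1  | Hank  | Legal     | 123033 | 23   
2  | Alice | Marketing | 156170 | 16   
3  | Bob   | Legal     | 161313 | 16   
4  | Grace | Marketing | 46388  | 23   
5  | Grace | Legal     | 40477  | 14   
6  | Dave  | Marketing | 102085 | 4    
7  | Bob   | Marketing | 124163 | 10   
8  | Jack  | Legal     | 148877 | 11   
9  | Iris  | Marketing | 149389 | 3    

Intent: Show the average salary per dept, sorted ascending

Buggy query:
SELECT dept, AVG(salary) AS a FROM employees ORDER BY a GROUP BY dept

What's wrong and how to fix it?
Bug: GROUP BY must precede ORDER BY

Fix: Move ORDER BY to the end, after GROUP BY

Corrected query:
SELECT dept, AVG(salary) AS a FROM employees GROUP BY dept ORDER BY a

Result:
dept      | a     
----------+-------
Marketing | 115639
Legal     | 118425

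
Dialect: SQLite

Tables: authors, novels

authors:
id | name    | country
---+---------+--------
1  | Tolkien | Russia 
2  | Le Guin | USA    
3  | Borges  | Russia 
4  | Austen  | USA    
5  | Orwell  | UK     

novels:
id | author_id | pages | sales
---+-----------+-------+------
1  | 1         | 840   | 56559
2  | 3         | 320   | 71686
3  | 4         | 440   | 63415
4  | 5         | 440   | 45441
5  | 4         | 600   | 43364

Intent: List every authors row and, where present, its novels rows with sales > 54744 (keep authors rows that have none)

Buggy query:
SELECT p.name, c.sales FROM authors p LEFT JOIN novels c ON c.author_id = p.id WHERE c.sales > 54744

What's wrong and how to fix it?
Bug: A WHERE condition on the right-hand table after LEFT JOIN drops unmatched parents

Fix: Put 'c.sales > 54744' in the JOIN's ON clause instead of WHERE

Corrected query:
SELECT p.name, c.sales FROM authors p LEFT JOIN novels c ON c.author_id = p.id AND c.sales > 54744

Result:
name    | sales
--------+------
Tolkien | 56559
Le Guin | NULL 
Borges  | 71686
Austen  | 63415
Orwell  | NULL 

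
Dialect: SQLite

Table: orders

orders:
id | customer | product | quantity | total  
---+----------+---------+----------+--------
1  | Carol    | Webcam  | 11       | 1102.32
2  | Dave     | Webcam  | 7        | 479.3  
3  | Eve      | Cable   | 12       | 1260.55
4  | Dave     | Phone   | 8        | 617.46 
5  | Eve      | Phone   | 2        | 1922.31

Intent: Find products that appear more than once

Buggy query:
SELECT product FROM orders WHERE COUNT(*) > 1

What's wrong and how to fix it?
Bug: COUNT(*) is an aggregate and cannot be used in WHERE

Fix: Group first, then use HAVING for the count condition

Corrected query:
SELECT product FROM orders GROUP BY product HAVING COUNT(*) > 1

Result:
product
-------
Phone  
Webcam 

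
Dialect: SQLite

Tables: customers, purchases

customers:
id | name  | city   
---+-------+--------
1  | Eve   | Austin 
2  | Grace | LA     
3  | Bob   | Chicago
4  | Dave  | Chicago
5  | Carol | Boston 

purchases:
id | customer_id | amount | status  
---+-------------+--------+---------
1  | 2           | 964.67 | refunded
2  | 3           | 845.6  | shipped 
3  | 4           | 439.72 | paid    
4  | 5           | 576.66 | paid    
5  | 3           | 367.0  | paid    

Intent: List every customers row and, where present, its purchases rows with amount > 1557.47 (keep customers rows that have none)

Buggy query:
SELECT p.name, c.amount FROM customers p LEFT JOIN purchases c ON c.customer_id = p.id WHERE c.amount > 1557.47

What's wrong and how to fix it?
Bug: Filtering c.amount in WHERE discards the NULL rows produced by LEFT JOIN, turning it into an inner join

Fix: Move the right-table condition into the ON clause so unmatched parents are kept

Corrected query:
SELECT p.name, c.amount FROM customers p LEFT JOIN purchases c ON c.customer_id = p.id AND c.amount > 1557.47

Result:
name  | amount
------+-------
Eve   | NULL  
Grace | NULL  
Bob   | NULL  
Dave  | NULL  
Carol | NULL  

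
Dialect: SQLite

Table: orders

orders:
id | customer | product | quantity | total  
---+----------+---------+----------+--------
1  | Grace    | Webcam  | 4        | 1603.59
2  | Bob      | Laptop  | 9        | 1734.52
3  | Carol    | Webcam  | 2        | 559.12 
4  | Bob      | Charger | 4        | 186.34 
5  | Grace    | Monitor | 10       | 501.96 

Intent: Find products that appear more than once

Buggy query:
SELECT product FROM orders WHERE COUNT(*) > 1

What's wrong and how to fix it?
Bug: WHERE can't reference COUNT(*); aggregates are computed after WHERE

Fix: Group first, then use HAVING for the count condition

Corrected query:
SELECT product FROM orders GROUP BY product HAVING COUNT(*) > 1

Result:
product
-------
Webcam 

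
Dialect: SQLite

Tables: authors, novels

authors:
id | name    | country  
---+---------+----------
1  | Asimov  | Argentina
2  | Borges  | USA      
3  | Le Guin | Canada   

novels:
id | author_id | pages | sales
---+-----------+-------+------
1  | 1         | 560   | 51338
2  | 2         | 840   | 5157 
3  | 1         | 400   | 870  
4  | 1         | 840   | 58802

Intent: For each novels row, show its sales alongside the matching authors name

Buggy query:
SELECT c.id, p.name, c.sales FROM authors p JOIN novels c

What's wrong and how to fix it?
Bug: JOIN with no ON clause produces a cartesian product; every novels row pairs with every authors row

Fix: Add ON c.author_id = p.id to the JOIN

Corrected query:
SELECT c.id, p.name, c.sales FROM authors p JOIN novels c ON c.author_id = p.id

Result:
id | name   | sales
---+--------+------
1  | Asimov | 51338
2  | Borges | 5157 
3  | Asimov | 870  
4  | Asimov | 58802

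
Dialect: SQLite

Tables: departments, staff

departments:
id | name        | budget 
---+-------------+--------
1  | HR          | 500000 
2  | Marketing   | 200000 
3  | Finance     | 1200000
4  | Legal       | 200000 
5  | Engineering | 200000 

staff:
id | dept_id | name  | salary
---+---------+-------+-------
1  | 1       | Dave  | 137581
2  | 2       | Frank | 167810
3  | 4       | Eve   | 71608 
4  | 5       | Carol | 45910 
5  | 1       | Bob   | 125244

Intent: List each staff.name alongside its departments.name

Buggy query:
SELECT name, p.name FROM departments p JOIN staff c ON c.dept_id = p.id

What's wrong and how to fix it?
Bug: 'name' exists in both joined tables, so the database can't tell which one is meant

Fix: Qualify the column with its table alias (c.name)

Corrected query:
SELECT c.name, p.name FROM departments p JOIN staff c ON c.dept_id = p.id

Result:
name  | name       
------+------------
Dave  | HR         
Frank | Marketing  
Eve   | Legal      
Carol | Engineering
Bob   | HR         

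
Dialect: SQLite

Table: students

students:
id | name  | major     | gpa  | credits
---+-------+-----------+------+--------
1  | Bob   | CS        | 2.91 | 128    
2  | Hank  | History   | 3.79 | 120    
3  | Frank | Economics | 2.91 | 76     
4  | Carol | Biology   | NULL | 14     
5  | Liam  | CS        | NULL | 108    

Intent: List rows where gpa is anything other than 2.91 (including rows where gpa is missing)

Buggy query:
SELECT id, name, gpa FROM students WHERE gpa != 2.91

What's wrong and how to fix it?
Bug: Inequality against NULL is unknown, not true; rows with NULL are dropped

Fix: Handle NULL separately with IS NULL alongside the inequality

Corrected query:
SELECT id, name, gpa FROM students WHERE gpa != 2.91 OR gpa IS NULL

Result:
id | name  | gpa 
---+-------+-----
2  | Hank  | 3.79
4  | Carol | NULL
5  | Liam  | NULL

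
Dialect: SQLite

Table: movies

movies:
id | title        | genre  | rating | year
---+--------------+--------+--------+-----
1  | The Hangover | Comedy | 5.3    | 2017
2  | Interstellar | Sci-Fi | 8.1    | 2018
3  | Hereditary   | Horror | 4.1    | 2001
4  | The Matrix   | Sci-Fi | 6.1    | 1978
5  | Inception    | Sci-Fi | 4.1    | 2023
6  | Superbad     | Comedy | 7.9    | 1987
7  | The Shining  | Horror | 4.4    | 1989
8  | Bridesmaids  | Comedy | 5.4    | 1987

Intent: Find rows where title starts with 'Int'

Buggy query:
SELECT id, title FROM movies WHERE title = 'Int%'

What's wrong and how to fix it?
Bug: Wildcards only work with LIKE; '=' treats '%' as a literal character

Fix: Use LIKE for wildcard pattern matching

Corrected query:
SELECT id, title FROM movies WHERE title LIKE 'Int%'

Result:
id | title       
---+-------------
2  | Interstellar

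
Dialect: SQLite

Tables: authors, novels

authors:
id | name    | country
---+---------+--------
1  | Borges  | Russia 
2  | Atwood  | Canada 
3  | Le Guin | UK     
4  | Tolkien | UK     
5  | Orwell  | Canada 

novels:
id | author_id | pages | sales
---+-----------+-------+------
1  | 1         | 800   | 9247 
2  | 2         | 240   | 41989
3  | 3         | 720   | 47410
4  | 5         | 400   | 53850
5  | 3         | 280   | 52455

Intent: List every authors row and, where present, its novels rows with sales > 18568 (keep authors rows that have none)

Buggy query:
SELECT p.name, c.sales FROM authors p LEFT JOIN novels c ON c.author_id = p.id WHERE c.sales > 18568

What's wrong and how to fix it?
Bug: Filtering c.sales in WHERE discards the NULL rows produced by LEFT JOIN, turning it into an inner join

Fix: Move the right-table condition into the ON clause so unmatched parents are kept

Corrected query:
SELECT p.name, c.sales FROM authors p LEFT JOIN novels c ON c.author_id = p.id AND c.sales > 18568

Result:
name    | sales
--------+------
Borges  | NULL 
Atwood  | 41989
Le Guin | 47410
Le Guin | 52455
Tolkien | NULL 
Orwell  | 53850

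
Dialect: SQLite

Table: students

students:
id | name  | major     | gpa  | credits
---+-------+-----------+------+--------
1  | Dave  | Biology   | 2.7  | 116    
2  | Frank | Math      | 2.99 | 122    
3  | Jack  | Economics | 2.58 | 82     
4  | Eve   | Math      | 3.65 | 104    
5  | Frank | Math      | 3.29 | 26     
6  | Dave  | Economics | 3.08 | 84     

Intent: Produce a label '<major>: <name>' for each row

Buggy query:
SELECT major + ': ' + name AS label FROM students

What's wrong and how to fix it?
Bug: '+' is numeric addition; on text columns SQLite converts them to 0 instead of concatenating

Fix: Use the || operator for string concatenation

Corrected query:
SELECT major || ': ' || name AS label FROM students

Result:
label          
---------------
Biology: Dave  
Math: Frank    
Economics: Jack
Math: Eve      
Math: Frank    
Economics: Dave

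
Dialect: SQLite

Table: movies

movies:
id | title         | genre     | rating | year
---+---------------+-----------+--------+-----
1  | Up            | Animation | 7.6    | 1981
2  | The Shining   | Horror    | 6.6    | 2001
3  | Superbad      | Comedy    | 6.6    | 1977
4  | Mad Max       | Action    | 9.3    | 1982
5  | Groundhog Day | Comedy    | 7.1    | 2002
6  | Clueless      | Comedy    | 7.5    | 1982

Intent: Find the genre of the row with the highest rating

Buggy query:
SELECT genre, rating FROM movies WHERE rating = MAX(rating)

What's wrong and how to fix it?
Bug: WHERE is evaluated per row; an aggregate over the whole table isn't defined there

Fix: Use a subquery: WHERE rating = (SELECT MAX(rating) FROM movies)

Corrected query:
SELECT genre, rating FROM movies WHERE rating = (SELECT MAX(rating) FROM movies)

Result:
genre  | rating
-------+-------
Action | 9.3   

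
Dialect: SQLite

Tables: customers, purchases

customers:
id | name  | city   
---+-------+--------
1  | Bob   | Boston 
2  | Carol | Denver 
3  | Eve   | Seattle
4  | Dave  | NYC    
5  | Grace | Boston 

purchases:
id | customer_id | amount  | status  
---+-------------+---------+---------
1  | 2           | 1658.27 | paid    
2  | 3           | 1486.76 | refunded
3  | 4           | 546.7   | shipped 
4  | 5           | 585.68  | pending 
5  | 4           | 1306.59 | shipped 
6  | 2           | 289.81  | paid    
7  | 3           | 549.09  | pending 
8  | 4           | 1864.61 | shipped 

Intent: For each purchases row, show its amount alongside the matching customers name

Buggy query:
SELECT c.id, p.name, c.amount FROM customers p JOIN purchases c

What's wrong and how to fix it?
Bug: Missing join condition: each purchases row is matched to all customers rows instead of just its own

Fix: Add ON c.customer_id = p.id to the JOIN

Corrected query:
SELECT c.id, p.name, c.amount FROM customers p JOIN purchases c ON c.customer_id = p.id

Result:
id | name  | amount 
---+-------+--------
1  | Carol | 1658.27
2  | Eve   | 1486.76
3  | Dave  | 546.7  
4  | Grace | 585.68 
5  | Dave  | 1306.59
6  | Carol | 289.81 
7  | Eve   | 549.09 
8  | Dave  | 1864.61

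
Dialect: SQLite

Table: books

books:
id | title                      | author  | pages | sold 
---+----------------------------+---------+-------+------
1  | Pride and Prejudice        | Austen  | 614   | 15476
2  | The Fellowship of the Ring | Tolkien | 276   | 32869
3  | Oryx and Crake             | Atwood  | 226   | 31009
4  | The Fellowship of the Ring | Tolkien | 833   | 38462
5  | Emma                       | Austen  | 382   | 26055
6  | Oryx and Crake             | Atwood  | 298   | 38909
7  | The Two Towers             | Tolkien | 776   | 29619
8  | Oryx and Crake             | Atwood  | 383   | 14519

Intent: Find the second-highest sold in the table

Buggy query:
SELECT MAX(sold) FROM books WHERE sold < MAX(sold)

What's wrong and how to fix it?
Bug: MAX(sold) on the right of the comparison is an aggregate-in-WHERE error

Fix: Compute the overall MAX in a subquery, then take MAX of rows below it

Corrected query:
SELECT MAX(sold) FROM books WHERE sold < (SELECT MAX(sold) FROM books)

Result:
MAX(sold)
---------
38462    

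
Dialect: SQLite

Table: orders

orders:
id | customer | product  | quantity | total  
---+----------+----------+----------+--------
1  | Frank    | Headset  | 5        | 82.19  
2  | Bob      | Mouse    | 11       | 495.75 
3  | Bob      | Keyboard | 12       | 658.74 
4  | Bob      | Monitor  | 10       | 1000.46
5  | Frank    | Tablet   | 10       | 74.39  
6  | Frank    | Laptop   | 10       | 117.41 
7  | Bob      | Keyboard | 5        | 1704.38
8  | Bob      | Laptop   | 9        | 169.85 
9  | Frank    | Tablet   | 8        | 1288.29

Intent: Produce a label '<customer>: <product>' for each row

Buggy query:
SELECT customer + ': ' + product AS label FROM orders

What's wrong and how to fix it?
Bug: '+' is numeric addition; on text columns SQLite converts them to 0 instead of concatenating

Fix: Replace + with || to concatenate text

Corrected query:
SELECT customer || ': ' || product AS label FROM orders

Result:
label         
--------------
Frank: Headset
Bob: Mouse    
Bob: Keyboard 
Bob: Monitor  
Frank: Tablet 
Frank: Laptop 
Bob: Keyboard 
Bob: Laptop   
Frank: Tablet 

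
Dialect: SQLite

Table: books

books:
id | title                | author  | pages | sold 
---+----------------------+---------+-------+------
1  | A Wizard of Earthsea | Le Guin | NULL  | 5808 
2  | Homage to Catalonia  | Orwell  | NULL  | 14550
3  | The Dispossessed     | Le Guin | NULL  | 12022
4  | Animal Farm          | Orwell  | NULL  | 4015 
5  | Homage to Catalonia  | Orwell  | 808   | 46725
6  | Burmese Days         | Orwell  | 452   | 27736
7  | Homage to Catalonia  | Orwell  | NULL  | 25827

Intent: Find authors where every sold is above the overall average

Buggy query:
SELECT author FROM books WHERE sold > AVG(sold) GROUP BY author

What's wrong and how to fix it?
Bug: WHERE evaluates per row before aggregation, so AVG() is unavailable

Fix: Use a subquery for AVG and a HAVING MIN(...) filter so the condition holds for every row in the group

Corrected query:
SELECT author FROM books GROUP BY author HAVING MIN(sold) > (SELECT AVG(sold) FROM books)

Result:
(no rows)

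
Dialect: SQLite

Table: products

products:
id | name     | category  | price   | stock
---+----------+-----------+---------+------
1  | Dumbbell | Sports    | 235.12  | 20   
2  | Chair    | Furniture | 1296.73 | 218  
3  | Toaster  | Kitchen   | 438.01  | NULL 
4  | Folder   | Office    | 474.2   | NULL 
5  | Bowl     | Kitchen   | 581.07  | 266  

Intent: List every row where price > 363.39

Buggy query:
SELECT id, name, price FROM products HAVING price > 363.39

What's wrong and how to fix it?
Bug: HAVING filters the output of aggregation, but this query has no GROUP BY and no aggregate functions, so SQLite rejects it (HAVING clause on a non-aggregate query); the condition here is per row

Fix: Use WHERE for row-level filtering

Corrected query:
SELECT id, name, price FROM products WHERE price > 363.39

Result:
id | name    | price  
---+---------+--------
2  | Chair   | 1296.73
3  | Toaster | 438.01 
4  | Folder  | 474.2  
5  | Bowl    | 581.07 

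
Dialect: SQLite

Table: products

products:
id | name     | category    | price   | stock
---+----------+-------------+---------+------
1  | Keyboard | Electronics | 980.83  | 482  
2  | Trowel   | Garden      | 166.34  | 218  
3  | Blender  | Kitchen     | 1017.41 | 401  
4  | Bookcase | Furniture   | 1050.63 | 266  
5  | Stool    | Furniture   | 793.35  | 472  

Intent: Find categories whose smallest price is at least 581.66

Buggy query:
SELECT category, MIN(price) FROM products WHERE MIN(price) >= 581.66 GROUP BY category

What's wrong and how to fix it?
Bug: MIN() in WHERE is a misuse of aggregate

Fix: Use HAVING for the per-group MIN condition

Corrected query:
SELECT category, MIN(price) FROM products GROUP BY category HAVING MIN(price) >= 581.66

Result:
category    | MIN(price)
------------+-----------
Electronics | 980.83    
Furniture   | 793.35    
Kitchen     | 1017.41   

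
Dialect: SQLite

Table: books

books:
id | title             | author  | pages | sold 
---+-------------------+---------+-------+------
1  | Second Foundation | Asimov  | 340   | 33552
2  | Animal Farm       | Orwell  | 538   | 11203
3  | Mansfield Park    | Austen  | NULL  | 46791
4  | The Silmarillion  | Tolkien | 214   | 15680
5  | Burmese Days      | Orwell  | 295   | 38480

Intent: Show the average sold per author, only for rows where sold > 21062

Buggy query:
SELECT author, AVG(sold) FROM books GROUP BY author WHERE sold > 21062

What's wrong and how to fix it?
Bug: WHERE cannot follow GROUP BY

Fix: Move the WHERE clause before GROUP BY

Corrected query:
SELECT author, AVG(sold) FROM books WHERE sold > 21062 GROUP BY author

Result:
author | AVG(sold)
-------+----------
Asimov | 33552    
Austen | 46791    
Orwell | 38480    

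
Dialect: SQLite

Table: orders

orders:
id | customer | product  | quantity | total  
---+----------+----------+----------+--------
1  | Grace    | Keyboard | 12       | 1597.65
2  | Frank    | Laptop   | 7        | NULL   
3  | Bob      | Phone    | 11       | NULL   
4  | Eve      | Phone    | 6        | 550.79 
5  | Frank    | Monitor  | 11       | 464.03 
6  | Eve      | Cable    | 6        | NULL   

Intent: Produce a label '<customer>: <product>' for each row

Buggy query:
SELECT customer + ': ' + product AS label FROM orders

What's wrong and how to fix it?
Bug: SQLite uses || for string concatenation; + coerces text to numbers (yielding 0)

Fix: Replace + with || to concatenate text

Corrected query:
SELECT customer || ': ' || product AS label FROM orders

Result:
label          
---------------
Grace: Keyboard
Frank: Laptop  
Bob: Phone     
Eve: Phone     
Frank: Monitor 
Eve: Cable     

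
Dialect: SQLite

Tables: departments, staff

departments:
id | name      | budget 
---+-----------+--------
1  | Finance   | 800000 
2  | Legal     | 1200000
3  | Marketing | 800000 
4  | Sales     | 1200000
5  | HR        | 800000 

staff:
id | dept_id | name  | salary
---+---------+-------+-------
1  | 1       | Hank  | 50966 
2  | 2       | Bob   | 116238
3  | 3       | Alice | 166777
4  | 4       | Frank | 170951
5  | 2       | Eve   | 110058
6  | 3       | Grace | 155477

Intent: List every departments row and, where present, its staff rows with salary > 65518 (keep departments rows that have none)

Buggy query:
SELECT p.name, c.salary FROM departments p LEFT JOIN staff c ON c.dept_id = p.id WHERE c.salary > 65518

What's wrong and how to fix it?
Bug: Filtering c.salary in WHERE discards the NULL rows produced by LEFT JOIN, turning it into an inner join

Fix: Move the right-table condition into the ON clause so unmatched parents are kept

Corrected query:
SELECT p.name, c.salary FROM departments p LEFT JOIN staff c ON c.dept_id = p.id AND c.salary > 65518

Result:
name      | salary
----------+-------
Finance   | NULL  
Legal     | 110058
Legal     | 116238
Marketing | 155477
Marketing | 166777
Sales     | 170951
HR        | NULL  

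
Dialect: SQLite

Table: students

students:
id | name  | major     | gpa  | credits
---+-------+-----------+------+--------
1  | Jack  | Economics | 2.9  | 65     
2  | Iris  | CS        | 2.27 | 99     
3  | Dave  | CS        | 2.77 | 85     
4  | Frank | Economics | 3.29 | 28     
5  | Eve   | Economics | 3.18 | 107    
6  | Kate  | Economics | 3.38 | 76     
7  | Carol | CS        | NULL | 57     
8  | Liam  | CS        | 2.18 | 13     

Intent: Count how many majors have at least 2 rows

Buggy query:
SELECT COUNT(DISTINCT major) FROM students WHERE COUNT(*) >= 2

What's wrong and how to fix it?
Bug: COUNT(*) cannot appear in WHERE; the per-group count doesn't exist yet

Fix: Group first with HAVING COUNT(*) >= 2, then COUNT the resulting groups

Corrected query:
SELECT COUNT(*) FROM (SELECT major FROM students GROUP BY major HAVING COUNT(*) >= 2)

Result:
COUNT(*)
--------
2       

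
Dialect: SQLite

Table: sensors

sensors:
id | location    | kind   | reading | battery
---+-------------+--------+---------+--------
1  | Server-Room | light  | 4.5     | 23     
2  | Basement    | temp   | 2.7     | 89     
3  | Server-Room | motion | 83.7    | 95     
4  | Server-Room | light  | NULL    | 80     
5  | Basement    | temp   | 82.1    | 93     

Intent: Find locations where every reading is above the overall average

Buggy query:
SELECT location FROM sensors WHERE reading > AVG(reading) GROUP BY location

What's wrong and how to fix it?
Bug: AVG() is an aggregate; it can't sit directly in WHERE

Fix: Use a subquery for AVG and a HAVING MIN(...) filter so the condition holds for every row in the group

Corrected query:
SELECT location FROM sensors GROUP BY location HAVING MIN(reading) > (SELECT AVG(reading) FROM sensors)

Result:
(no rows)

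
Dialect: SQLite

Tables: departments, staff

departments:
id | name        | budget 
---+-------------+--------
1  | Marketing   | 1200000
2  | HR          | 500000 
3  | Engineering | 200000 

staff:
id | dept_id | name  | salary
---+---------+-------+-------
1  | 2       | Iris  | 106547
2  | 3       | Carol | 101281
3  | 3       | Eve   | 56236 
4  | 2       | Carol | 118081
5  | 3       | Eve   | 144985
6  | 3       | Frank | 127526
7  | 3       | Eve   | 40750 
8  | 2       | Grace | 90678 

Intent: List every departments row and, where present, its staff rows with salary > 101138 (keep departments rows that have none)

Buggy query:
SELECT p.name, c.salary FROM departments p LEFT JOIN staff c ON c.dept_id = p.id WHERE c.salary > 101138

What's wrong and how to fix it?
Bug: Filtering c.salary in WHERE discards the NULL rows produced by LEFT JOIN, turning it into an inner join

Fix: Put 'c.salary > 101138' in the JOIN's ON clause instead of WHERE

Corrected query:
SELECT p.name, c.salary FROM departments p LEFT JOIN staff c ON c.dept_id = p.id AND c.salary > 101138

Result:
name        | salary
------------+-------
Marketing   | NULL  
HR          | 106547
HR          | 118081
Engineering | 101281
Engineering | 127526
Engineering | 144985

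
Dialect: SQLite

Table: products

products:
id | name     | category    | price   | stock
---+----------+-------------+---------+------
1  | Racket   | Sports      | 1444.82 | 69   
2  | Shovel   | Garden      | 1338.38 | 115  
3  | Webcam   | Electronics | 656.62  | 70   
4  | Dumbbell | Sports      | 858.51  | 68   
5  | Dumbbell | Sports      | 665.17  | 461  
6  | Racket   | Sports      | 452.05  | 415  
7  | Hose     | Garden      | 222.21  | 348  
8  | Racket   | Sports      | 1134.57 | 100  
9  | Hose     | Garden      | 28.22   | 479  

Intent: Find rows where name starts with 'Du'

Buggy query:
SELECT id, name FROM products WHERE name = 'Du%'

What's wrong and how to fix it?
Bug: '=' compares the literal string including the % character; pattern matching needs LIKE

Fix: Use LIKE for wildcard pattern matching

Corrected query:
SELECT id, name FROM products WHERE name LIKE 'Du%'

Result:
id | name    
---+---------
4  | Dumbbell
5  | Dumbbell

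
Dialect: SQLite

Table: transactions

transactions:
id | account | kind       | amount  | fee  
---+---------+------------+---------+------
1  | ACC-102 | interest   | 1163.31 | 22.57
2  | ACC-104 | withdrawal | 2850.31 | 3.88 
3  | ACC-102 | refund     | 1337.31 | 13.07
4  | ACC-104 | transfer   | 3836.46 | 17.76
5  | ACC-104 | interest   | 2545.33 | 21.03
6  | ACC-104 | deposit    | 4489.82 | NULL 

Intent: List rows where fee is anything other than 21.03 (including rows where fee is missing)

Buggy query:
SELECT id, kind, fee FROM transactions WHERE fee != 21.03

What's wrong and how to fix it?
Bug: Inequality against NULL is unknown, not true; rows with NULL are dropped

Fix: Add an explicit OR fee IS NULL to include the missing-value rows

Corrected query:
SELECT id, kind, fee FROM transactions WHERE fee != 21.03 OR fee IS NULL

Result:
id | kind       | fee  
---+------------+------
1  | interest   | 22.57
2  | withdrawal | 3.88 
3  | refund     | 13.07
4  | transfer   | 17.76
6  | deposit    | NULL 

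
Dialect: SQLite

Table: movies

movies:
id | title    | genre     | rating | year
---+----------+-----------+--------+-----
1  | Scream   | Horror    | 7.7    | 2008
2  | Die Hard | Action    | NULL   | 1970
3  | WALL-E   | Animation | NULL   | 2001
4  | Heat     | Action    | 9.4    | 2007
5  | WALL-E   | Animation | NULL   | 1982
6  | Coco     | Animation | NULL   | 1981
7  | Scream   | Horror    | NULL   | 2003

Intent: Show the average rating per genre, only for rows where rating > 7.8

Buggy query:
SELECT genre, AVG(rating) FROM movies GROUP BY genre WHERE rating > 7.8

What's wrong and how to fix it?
Bug: WHERE cannot follow GROUP BY

Fix: Place WHERE between FROM and GROUP BY

Corrected query:
SELECT genre, AVG(rating) FROM movies WHERE rating > 7.8 GROUP BY genre

Result:
genre  | AVG(rating)
-------+------------
Action | 9.4        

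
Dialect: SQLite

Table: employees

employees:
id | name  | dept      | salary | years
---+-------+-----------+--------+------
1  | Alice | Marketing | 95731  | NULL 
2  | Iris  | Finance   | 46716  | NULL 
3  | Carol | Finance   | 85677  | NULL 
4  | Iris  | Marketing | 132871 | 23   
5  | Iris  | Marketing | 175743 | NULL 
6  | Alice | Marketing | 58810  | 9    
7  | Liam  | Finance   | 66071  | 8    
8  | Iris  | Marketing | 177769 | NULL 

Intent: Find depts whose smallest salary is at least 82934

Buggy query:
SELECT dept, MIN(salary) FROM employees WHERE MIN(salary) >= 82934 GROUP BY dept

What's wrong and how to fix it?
Bug: MIN() in WHERE is a misuse of aggregate

Fix: Replace WHERE with HAVING after the GROUP BY

Corrected query:
SELECT dept, MIN(salary) FROM employees GROUP BY dept HAVING MIN(salary) >= 82934

Result:
(no rows)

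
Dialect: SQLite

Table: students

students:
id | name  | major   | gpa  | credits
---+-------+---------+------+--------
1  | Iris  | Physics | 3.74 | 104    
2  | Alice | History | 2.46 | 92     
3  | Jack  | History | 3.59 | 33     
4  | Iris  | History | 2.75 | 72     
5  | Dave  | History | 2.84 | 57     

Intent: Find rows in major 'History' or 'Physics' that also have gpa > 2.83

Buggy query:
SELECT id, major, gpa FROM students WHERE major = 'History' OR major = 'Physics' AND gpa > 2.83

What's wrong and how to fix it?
Bug: AND binds tighter than OR, so this parses as major = 'History' OR (major = 'Physics' AND gpa > 2.83)

Fix: Group the OR with parentheses (or use IN), then AND the threshold

Corrected query:
SELECT id, major, gpa FROM students WHERE (major = 'History' OR major = 'Physics') AND gpa > 2.83

Result:
id | major   | gpa 
---+---------+-----
1  | Physics | 3.74
3  | History | 3.59
5  | History | 2.84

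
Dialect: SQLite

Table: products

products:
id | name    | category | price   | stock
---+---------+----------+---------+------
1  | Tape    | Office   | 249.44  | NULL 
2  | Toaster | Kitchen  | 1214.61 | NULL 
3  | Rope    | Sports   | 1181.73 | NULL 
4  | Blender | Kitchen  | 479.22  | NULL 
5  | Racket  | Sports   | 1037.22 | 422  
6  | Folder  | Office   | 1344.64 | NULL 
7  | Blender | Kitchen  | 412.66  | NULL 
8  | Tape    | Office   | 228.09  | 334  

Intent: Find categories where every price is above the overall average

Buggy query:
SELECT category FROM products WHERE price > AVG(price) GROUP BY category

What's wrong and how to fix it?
Bug: AVG() is an aggregate; it can't sit directly in WHERE

Fix: Compute the overall average in a scalar subquery and compare each group's MIN against it in HAVING

Corrected query:
SELECT category FROM products GROUP BY category HAVING MIN(price) > (SELECT AVG(price) FROM products)

Result:
category
--------
Sports  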